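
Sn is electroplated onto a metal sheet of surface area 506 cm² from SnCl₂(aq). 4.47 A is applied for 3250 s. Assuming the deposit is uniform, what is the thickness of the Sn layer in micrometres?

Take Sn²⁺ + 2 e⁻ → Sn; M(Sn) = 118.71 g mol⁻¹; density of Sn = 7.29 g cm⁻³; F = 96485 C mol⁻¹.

Q = I·t = 4.470 × 3250.0 = 14530 C; n(e⁻) = 0.1506 mol.
n(Sn) = n(e⁻)/2 = 0.07528 mol, so m = 0.07528 × 118.71 = 8.937 g.
Volume = m/ρ = 8.937 / 7.29 = 1.226 cm³.
Thickness = V/A = 1.226 / 506 = 0.00242 cm = 24.2 μm.

24.2 μm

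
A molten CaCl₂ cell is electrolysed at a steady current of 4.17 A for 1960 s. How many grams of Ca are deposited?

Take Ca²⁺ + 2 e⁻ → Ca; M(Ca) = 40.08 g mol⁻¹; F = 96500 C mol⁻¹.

Q = I·t = 4.170 A × 1960.0 s = 8173 C.
n(e⁻) = Q/F = 8173 / 96500 = 0.08470 mol.
Ca²⁺ + 2 e⁻ → Ca, so n(Ca) = n(e⁻)/2 = 0.04235 mol.
m = n·M = 0.04235 × 40.08 = 1.70 g.

1.70 g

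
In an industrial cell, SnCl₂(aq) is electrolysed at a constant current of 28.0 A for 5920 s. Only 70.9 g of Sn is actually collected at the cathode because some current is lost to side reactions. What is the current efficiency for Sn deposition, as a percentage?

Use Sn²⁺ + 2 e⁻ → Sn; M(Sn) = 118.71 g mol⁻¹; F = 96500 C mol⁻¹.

69.5 %

Q = I·t = 28.00 × 5920.0 = 165800 C; n(e⁻) = 165800/96500 = 1.718 mol.
Theoretical n(Sn) = n(e⁻)/2 = 0.8589 mol, i.e. m_theo = 0.8589 × 118.71 = 102.0 g.
Efficiency = m_actual / m_theo = 70.9 / 102.0 = 69.5 %.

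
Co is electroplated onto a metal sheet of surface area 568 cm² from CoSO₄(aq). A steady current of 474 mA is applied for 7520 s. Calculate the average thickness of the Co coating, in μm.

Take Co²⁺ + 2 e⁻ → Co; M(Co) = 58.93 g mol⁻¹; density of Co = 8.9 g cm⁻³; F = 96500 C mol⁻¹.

2.15 μm

Q = I·t = 0.4740 × 7520.0 = 3564 C; n(e⁻) = 0.03694 mol.
n(Co) = n(e⁻)/2 = 0.01847 mol, so m = 0.01847 × 58.93 = 1.088 g.
Volume = m/ρ = 1.088 / 8.9 = 0.1223 cm³.
Thickness = V/A = 0.1223 / 568 = 2.15 × 10⁻⁴ cm = 2.15 μm.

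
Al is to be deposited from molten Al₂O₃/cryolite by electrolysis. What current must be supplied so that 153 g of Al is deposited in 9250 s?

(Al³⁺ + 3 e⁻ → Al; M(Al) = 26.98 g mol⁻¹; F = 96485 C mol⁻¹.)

n(Al) = 153 / 26.98 = 5.671 mol.
n(e⁻) = 3 × 5.671 = 17.01 mol.
Q = n(e⁻)·F = 17.01 × 96485 = 1641000 C.
I = Q/t = 1641000 / 9250.0 s = 177 A.

177 A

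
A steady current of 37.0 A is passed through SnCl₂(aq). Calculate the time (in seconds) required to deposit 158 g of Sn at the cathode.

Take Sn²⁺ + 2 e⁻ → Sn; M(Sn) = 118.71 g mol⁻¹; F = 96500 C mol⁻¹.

n(Sn) = m/M = 158 / 118.71 = 1.331 mol.
Each Sn atom requires 2 electrons, so n(e⁻) = 2 × 1.331 = 2.662 mol.
Q = n(e⁻)·F = 2.662 × 96500 = 256900 C.
t = Q/I = 256900 / 37.00 A = 6943 s.

6940 s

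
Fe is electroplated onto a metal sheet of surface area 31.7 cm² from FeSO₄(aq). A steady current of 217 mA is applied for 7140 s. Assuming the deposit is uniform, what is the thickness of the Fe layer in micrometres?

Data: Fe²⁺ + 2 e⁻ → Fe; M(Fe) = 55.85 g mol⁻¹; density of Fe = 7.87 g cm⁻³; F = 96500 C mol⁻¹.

Q = I·t = 0.2170 × 7140.0 = 1549 C; n(e⁻) = 0.01606 mol.
n(Fe) = n(e⁻)/2 = 0.008028 mol, so m = 0.008028 × 55.85 = 0.4484 g.
Volume = m/ρ = 0.4484 / 7.87 = 0.05697 cm³.
Thickness = V/A = 0.05697 / 31.7 = 0.00180 cm = 18.0 μm.

18.0 μm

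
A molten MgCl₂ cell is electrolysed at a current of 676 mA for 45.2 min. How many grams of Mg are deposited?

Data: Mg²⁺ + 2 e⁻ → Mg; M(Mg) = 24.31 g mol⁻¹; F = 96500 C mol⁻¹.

Q = I·t = 0.6760 A × 2712.0 s = 1833 C.
n(e⁻) = Q/F = 1833 / 96500 = 0.01900 mol.
Mg²⁺ + 2 e⁻ → Mg, so n(Mg) = n(e⁻)/2 = 0.009499 mol.
m = n·M = 0.009499 × 24.31 = 0.231 g.

0.231 g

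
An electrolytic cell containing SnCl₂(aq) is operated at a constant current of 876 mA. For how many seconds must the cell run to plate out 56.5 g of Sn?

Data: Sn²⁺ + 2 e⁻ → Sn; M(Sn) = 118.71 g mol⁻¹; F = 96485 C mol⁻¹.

n(Sn) = m/M = 56.5 / 118.71 = 0.4759 mol.
Each Sn atom requires 2 electrons, so n(e⁻) = 2 × 0.4759 = 0.9519 mol.
Q = n(e⁻)·F = 0.9519 × 96485 = 91840 C.
t = Q/I = 91840 / 0.8760 A = 104800 s.

1.05 × 10⁵ s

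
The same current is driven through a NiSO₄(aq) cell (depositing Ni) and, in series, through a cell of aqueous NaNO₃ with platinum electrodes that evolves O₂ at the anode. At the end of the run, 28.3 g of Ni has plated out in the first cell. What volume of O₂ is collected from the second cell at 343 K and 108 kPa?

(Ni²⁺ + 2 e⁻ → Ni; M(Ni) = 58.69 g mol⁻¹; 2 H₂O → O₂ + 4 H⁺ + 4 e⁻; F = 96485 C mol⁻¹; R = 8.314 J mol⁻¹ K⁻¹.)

n(Ni) = 28.3 / 58.69 = 0.4822 mol, so n(e⁻) = 2 × 0.4822 = 0.9644 mol.
The cells are in series, so the same 0.9644 mol of electrons passes through the second cell.
2 H₂O → O₂ + 4 H⁺ + 4 e⁻ — 4 mol e⁻ per mol O₂, so n(O₂) = 0.9644/4 = 0.2411 mol.
V = nRT/P = (0.2411 × 8.314 × 343) / (108 × 10³) = 0.00637 m³ = 6.37 L.

6.37 L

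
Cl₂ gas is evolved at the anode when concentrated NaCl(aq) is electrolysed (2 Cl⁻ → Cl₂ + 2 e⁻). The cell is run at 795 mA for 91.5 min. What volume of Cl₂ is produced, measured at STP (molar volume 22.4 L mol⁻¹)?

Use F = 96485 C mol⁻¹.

0.507 L

Q = I·t = 0.7950 A × 5490.0 s = 4365 C.
n(e⁻) = Q/F = 4365 / 96485 = 0.04524 mol.
2 electrons are transferred per Cl₂ molecule, so n(Cl₂) = 0.04524 / 2 = 0.02262 mol.
V = n × V_m = 0.02262 × 22.4 = 0.507 L.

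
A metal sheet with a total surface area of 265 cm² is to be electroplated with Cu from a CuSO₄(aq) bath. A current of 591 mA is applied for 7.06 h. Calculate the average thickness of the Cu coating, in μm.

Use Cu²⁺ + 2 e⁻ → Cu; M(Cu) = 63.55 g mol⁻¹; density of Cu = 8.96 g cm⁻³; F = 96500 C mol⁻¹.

20.8 μm

Q = I·t = 0.5910 × 25416 = 15020 C; n(e⁻) = 0.1557 mol.
n(Cu) = n(e⁻)/2 = 0.07783 mol, so m = 0.07783 × 63.55 = 4.946 g.
Volume = m/ρ = 4.946 / 8.96 = 0.5520 cm³.
Thickness = V/A = 0.5520 / 265 = 0.00208 cm = 20.8 μm.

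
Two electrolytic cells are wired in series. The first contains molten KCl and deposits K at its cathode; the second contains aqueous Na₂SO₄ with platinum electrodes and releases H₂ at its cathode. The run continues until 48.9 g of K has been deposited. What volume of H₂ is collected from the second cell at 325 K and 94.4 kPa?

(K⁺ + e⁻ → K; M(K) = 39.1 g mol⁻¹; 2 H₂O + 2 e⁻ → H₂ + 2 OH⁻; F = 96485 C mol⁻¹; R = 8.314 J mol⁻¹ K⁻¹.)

17.9 L

n(K) = 48.9 / 39.1 = 1.251 mol, so n(e⁻) = 1 × 1.251 = 1.251 mol.
The cells are in series, so the same 1.251 mol of electrons passes through the second cell.
2 H₂O + 2 e⁻ → H₂ + 2 OH⁻ — 2 mol e⁻ per mol H₂, so n(H₂) = 1.251/2 = 0.6253 mol.
V = nRT/P = (0.6253 × 8.314 × 325) / (94.4 × 10³) = 0.0179 m³ = 17.9 L.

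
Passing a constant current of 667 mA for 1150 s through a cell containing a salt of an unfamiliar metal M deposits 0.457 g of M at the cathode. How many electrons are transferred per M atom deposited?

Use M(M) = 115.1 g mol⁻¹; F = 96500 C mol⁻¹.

Q = I·t = 0.6670 A × 1150.0 s = 767.1 C, so n(e⁻) = 767.1/96500 = 0.007949 mol.
n(M) deposited = 0.457 / 115.1 = 0.003970 mol.
Electrons per atom = n(e⁻)/n(M) = 0.007949 / 0.003970 = 2.00 ≈ 2, so the ion is M²⁺.

2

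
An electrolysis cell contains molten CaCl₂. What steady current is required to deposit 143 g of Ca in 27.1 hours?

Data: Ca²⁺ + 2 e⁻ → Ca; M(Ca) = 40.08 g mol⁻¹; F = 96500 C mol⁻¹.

n(Ca) = 143 / 40.08 = 3.568 mol.
n(e⁻) = 2 × 3.568 = 7.136 mol.
Q = n(e⁻)·F = 7.136 × 96500 = 688600 C.
I = Q/t = 688600 / 97560 s = 7.06 A.

7.06 A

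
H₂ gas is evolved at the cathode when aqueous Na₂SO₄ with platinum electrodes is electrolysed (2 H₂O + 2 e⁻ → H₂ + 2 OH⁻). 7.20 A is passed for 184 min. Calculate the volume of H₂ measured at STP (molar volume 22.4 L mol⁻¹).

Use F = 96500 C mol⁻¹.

Q = I·t = 7.200 A × 11040 s = 79490 C.
n(e⁻) = Q/F = 79490 / 96500 = 0.8237 mol.
2 electrons are transferred per H₂ molecule, so n(H₂) = 0.8237 / 2 = 0.4119 mol.
V = n × V_m = 0.4119 × 22.4 = 9.23 L.

9.23 L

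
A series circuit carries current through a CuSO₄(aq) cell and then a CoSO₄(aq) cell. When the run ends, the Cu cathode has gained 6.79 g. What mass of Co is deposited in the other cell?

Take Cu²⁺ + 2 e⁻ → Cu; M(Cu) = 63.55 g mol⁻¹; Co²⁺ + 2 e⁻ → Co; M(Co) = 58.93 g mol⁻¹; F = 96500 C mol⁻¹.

6.30 g

n(Cu) = 6.79 / 63.55 = 0.1068 mol.
Since Cu²⁺ + 2 e⁻ → Cu, n(e⁻) passed = 2 × 0.1068 = 0.2137 mol.
Cells in series carry the same charge, so the same 0.2137 mol of electrons passes through cell 2.
Co²⁺ + 2 e⁻ → Co, so n(Co) = 0.2137 / 2 = 0.1068 mol.
m(Co) = 0.1068 × 58.93 = 6.30 g.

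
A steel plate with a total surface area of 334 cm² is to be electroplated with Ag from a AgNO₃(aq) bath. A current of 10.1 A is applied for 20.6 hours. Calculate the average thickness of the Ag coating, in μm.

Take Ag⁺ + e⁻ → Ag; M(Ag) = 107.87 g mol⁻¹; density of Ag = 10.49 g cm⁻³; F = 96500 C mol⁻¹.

Q = I·t = 10.10 × 74160 = 749000 C; n(e⁻) = 7.762 mol.
n(Ag) = n(e⁻)/1 = 7.762 mol, so m = 7.762 × 107.87 = 837.3 g.
Volume = m/ρ = 837.3 / 10.49 = 79.82 cm³.
Thickness = V/A = 79.82 / 334 = 0.239 cm = 2390 μm.

2390 μm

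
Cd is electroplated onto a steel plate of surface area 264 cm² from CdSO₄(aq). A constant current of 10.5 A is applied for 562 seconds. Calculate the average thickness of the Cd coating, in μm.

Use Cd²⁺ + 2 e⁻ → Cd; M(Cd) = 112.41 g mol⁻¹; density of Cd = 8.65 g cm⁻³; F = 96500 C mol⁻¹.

15.1 μm

Q = I·t = 10.50 × 562.00 = 5901 C; n(e⁻) = 0.06115 mol.
n(Cd) = n(e⁻)/2 = 0.03058 mol, so m = 0.03058 × 112.41 = 3.437 g.
Volume = m/ρ = 3.437 / 8.65 = 0.3973 cm³.
Thickness = V/A = 0.3973 / 264 = 0.00151 cm = 15.1 μm.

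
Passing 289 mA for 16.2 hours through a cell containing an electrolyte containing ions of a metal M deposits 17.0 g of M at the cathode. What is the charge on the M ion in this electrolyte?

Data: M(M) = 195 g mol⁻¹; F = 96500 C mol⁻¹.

+2

Q = I·t = 0.2890 A × 58320 s = 16850 C, so n(e⁻) = 16850/96500 = 0.1747 mol.
n(M) deposited = 17.0 / 195 = 0.08718 mol.
Electrons per atom = n(e⁻)/n(M) = 0.1747 / 0.08718 = 2.00 ≈ 2, so the ion is M²⁺.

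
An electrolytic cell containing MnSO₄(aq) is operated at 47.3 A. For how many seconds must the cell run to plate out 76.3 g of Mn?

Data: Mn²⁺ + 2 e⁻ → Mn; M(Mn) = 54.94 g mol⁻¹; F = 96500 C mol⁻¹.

5670 s

n(Mn) = m/M = 76.3 / 54.94 = 1.389 mol.
Each Mn atom requires 2 electrons, so n(e⁻) = 2 × 1.389 = 2.778 mol.
Q = n(e⁻)·F = 2.778 × 96500 = 268000 C.
t = Q/I = 268000 / 47.30 A = 5667 s.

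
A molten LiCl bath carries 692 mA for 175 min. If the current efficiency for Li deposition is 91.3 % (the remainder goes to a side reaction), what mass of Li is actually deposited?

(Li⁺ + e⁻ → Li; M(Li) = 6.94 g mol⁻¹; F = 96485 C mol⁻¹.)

0.477 g

Q = I·t = 0.6920 × 10500 = 7266 C.
n(e⁻) = 7266/96485 = 0.07531 mol; theoretically n(Li) = 0.07531/1 = 0.07531 mol, m_theo = 0.5226 g.
At 91.3 % efficiency, m_actual = 0.913 × 0.5226 = 0.477 g.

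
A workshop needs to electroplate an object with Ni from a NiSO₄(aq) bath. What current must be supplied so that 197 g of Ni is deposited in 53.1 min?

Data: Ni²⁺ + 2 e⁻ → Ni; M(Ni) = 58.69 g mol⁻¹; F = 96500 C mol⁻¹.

n(Ni) = 197 / 58.69 = 3.357 mol.
n(e⁻) = 2 × 3.357 = 6.713 mol.
Q = n(e⁻)·F = 6.713 × 96500 = 647800 C.
I = Q/t = 647800 / 3186.0 s = 203 A.

203 A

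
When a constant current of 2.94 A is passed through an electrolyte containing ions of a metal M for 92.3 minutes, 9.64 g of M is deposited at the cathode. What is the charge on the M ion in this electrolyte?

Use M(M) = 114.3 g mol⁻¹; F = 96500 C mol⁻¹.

+2

Q = I·t = 2.940 A × 5538.0 s = 16280 C, so n(e⁻) = 16280/96500 = 0.1687 mol.
n(M) deposited = 9.64 / 114.3 = 0.08434 mol.
Electrons per atom = n(e⁻)/n(M) = 0.1687 / 0.08434 = 2.00 ≈ 2, so the ion is M²⁺.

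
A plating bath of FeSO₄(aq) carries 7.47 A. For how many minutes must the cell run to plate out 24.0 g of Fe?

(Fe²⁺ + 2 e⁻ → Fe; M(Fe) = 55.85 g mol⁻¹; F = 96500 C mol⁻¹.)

n(Fe) = m/M = 24.0 / 55.85 = 0.4297 mol.
Each Fe atom requires 2 electrons, so n(e⁻) = 2 × 0.4297 = 0.8594 mol.
Q = n(e⁻)·F = 0.8594 × 96500 = 82940 C.
t = Q/I = 82940 / 7.470 A = 11100 s = 185 min.

185 min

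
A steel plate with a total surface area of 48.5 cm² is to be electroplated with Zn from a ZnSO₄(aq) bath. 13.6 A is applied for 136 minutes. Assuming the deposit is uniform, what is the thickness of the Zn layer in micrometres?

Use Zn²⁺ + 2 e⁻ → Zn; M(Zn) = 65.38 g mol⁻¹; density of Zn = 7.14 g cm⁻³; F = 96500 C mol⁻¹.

1090 μm

Q = I·t = 13.60 × 8160.0 = 111000 C; n(e⁻) = 1.150 mol.
n(Zn) = n(e⁻)/2 = 0.5750 mol, so m = 0.5750 × 65.38 = 37.59 g.
Volume = m/ρ = 37.59 / 7.14 = 5.265 cm³.
Thickness = V/A = 5.265 / 48.5 = 0.109 cm = 1090 μm.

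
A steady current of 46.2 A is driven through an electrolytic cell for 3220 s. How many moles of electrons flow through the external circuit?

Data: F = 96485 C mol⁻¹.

Q = I·t = 46.20 A × 3220.0 s = 148800 C.
n(e⁻) = Q/F = 148800 / 96485 = 1.54 mol.

1.54 mol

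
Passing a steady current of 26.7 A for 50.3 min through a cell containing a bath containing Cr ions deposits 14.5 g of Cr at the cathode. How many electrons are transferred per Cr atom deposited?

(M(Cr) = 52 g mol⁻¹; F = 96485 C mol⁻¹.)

Q = I·t = 26.70 A × 3018.0 s = 80580 C, so n(e⁻) = 80580/96485 = 0.8352 mol.
n(Cr) deposited = 14.5 / 52 = 0.2788 mol.
Electrons per atom = n(e⁻)/n(Cr) = 0.8352 / 0.2788 = 3.00 ≈ 3, so the ion is Cr³⁺.

3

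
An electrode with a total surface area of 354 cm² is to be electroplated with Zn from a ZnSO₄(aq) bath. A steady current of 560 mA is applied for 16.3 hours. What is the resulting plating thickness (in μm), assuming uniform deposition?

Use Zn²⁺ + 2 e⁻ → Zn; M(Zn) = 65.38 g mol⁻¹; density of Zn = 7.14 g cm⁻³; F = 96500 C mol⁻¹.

44.0 μm

Q = I·t = 0.5600 × 58680 = 32860 C; n(e⁻) = 0.3405 mol.
n(Zn) = n(e⁻)/2 = 0.1703 mol, so m = 0.1703 × 65.38 = 11.13 g.
Volume = m/ρ = 11.13 / 7.14 = 1.559 cm³.
Thickness = V/A = 1.559 / 354 = 0.00440 cm = 44.0 μm.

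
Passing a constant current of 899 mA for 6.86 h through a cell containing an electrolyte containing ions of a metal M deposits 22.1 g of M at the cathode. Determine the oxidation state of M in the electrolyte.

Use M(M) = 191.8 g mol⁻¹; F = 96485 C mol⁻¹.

Q = I·t = 0.8990 A × 24696 s = 22200 C, so n(e⁻) = 22200/96485 = 0.2301 mol.
n(M) deposited = 22.1 / 191.8 = 0.1152 mol.
Electrons per atom = n(e⁻)/n(M) = 0.2301 / 0.1152 = 2.00 ≈ 2, so the ion is M²⁺.

+2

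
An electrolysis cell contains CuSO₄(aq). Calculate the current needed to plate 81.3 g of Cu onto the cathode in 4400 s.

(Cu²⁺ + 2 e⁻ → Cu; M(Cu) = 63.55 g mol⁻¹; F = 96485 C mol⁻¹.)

56.1 A

n(Cu) = 81.3 / 63.55 = 1.279 mol.
n(e⁻) = 2 × 1.279 = 2.559 mol.
Q = n(e⁻)·F = 2.559 × 96485 = 246900 C.
I = Q/t = 246900 / 4400.0 s = 56.1 A.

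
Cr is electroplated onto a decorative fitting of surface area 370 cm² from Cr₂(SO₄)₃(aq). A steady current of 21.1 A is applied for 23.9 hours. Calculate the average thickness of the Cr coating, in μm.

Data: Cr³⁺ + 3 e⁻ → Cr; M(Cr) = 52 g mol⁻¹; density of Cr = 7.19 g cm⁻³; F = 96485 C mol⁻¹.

Q = I·t = 21.10 × 86040 = 1815000 C; n(e⁻) = 18.82 mol.
n(Cr) = n(e⁻)/3 = 6.272 mol, so m = 6.272 × 52 = 326.1 g.
Volume = m/ρ = 326.1 / 7.19 = 45.36 cm³.
Thickness = V/A = 45.36 / 370 = 0.123 cm = 1230 μm.

1230 μm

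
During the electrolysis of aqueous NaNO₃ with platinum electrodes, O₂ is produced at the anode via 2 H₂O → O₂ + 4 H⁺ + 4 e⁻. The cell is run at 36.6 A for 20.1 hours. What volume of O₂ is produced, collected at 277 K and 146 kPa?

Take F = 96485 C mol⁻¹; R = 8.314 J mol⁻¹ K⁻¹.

108 L

Q = I·t = 36.60 A × 72360 s = 2648000 C.
n(e⁻) = Q/F = 2648000 / 96485 = 27.45 mol.
4 electrons are transferred per O₂ molecule, so n(O₂) = 27.45 / 4 = 6.862 mol.
V = nRT/P = (6.862 × 8.314 × 277) / (146 × 10³ Pa) = 0.108 m³ = 108 L.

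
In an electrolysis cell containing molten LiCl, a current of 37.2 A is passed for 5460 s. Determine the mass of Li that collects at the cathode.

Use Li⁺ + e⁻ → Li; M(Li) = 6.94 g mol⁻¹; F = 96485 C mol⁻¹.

14.6 g

Q = I·t = 37.20 A × 5460.0 s = 203100 C.
n(e⁻) = Q/F = 203100 / 96485 = 2.105 mol.
Li⁺ + e⁻ → Li, so n(Li) = n(e⁻)/1 = 2.105 mol.
m = n·M = 2.105 × 6.94 = 14.6 g.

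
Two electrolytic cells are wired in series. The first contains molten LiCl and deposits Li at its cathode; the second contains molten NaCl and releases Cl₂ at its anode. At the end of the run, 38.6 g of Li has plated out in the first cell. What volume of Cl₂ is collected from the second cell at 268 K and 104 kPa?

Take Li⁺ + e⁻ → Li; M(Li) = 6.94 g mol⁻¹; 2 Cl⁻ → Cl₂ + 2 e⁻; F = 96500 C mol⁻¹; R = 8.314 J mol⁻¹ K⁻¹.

n(Li) = 38.6 / 6.94 = 5.562 mol, so n(e⁻) = 1 × 5.562 = 5.562 mol.
The cells are in series, so the same 5.562 mol of electrons passes through the second cell.
2 Cl⁻ → Cl₂ + 2 e⁻ — 2 mol e⁻ per mol Cl₂, so n(Cl₂) = 5.562/2 = 2.781 mol.
V = nRT/P = (2.781 × 8.314 × 268) / (104 × 10³) = 0.0596 m³ = 59.6 L.

59.6 L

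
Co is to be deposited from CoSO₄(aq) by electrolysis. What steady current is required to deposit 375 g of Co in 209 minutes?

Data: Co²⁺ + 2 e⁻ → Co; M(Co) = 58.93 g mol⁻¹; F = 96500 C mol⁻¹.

97.9 A

n(Co) = 375 / 58.93 = 6.363 mol.
n(e⁻) = 2 × 6.363 = 12.73 mol.
Q = n(e⁻)·F = 12.73 × 96500 = 1228000 C.
I = Q/t = 1228000 / 12540 s = 97.9 A.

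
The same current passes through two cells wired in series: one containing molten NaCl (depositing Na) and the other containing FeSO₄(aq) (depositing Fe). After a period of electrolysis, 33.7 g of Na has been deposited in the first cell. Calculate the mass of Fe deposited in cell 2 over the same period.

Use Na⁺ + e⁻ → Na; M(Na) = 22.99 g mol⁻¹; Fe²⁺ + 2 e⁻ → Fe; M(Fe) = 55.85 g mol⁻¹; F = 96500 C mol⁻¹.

40.9 g

n(Na) = 33.7 / 22.99 = 1.466 mol.
Since Na⁺ + e⁻ → Na, n(e⁻) passed = 1 × 1.466 = 1.466 mol.
Cells in series carry the same charge, so the same 1.466 mol of electrons passes through cell 2.
Fe²⁺ + 2 e⁻ → Fe, so n(Fe) = 1.466 / 2 = 0.7329 mol.
m(Fe) = 0.7329 × 55.85 = 40.9 g.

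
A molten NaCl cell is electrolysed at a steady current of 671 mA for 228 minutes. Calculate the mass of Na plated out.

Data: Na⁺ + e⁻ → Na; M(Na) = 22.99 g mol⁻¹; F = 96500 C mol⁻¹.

2.19 g

Q = I·t = 0.6710 A × 13680 s = 9179 C.
n(e⁻) = Q/F = 9179 / 96500 = 0.09512 mol.
Na⁺ + e⁻ → Na, so n(Na) = n(e⁻)/1 = 0.09512 mol.
m = n·M = 0.09512 × 22.99 = 2.19 g.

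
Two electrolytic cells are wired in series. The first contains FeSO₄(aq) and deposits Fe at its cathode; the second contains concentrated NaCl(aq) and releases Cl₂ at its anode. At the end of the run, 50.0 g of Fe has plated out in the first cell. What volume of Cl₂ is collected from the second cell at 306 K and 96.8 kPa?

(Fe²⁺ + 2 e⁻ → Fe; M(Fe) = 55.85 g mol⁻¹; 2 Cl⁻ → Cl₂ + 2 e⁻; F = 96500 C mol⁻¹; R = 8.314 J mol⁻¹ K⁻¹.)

n(Fe) = 50.0 / 55.85 = 0.8953 mol, so n(e⁻) = 2 × 0.8953 = 1.791 mol.
The cells are in series, so the same 1.791 mol of electrons passes through the second cell.
2 Cl⁻ → Cl₂ + 2 e⁻ — 2 mol e⁻ per mol Cl₂, so n(Cl₂) = 1.791/2 = 0.8953 mol.
V = nRT/P = (0.8953 × 8.314 × 306) / (96.8 × 10³) = 0.0235 m³ = 23.5 L.

23.5 L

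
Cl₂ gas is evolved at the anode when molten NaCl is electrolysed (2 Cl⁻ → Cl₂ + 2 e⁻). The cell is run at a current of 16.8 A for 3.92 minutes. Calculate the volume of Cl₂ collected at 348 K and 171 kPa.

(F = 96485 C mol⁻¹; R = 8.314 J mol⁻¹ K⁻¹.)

Q = I·t = 16.80 A × 235.20 s = 3951 C.
n(e⁻) = Q/F = 3951 / 96485 = 0.04095 mol.
2 electrons are transferred per Cl₂ molecule, so n(Cl₂) = 0.04095 / 2 = 0.02048 mol.
V = nRT/P = (0.02048 × 8.314 × 348) / (171 × 10³ Pa) = 3.46 × 10⁻⁴ m³ = 0.346 L.

0.346 L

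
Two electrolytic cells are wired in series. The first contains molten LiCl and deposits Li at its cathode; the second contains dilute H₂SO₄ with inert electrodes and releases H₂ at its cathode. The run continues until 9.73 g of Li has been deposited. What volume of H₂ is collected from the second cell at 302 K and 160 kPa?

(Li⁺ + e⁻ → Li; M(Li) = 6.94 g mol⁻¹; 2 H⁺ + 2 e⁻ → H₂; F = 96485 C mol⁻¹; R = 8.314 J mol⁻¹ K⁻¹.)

n(Li) = 9.73 / 6.94 = 1.402 mol, so n(e⁻) = 1 × 1.402 = 1.402 mol.
The cells are in series, so the same 1.402 mol of electrons passes through the second cell.
2 H⁺ + 2 e⁻ → H₂ — 2 mol e⁻ per mol H₂, so n(H₂) = 1.402/2 = 0.7010 mol.
V = nRT/P = (0.7010 × 8.314 × 302) / (160 × 10³) = 0.0110 m³ = 11.0 L.

11.0 L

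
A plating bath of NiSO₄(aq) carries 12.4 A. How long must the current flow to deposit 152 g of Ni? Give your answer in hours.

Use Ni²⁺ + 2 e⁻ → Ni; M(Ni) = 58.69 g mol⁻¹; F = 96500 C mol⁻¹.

11.2 h

n(Ni) = m/M = 152 / 58.69 = 2.590 mol.
Each Ni atom requires 2 electrons, so n(e⁻) = 2 × 2.590 = 5.180 mol.
Q = n(e⁻)·F = 5.180 × 96500 = 499800 C.
t = Q/I = 499800 / 12.40 A = 40310 s = 11.2 h.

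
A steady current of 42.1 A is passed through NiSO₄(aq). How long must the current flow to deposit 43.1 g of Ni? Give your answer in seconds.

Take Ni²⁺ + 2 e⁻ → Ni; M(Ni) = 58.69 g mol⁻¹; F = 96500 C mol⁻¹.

3370 s

n(Ni) = m/M = 43.1 / 58.69 = 0.7344 mol.
Each Ni atom requires 2 electrons, so n(e⁻) = 2 × 0.7344 = 1.469 mol.
Q = n(e⁻)·F = 1.469 × 96500 = 141700 C.
t = Q/I = 141700 / 42.10 A = 3367 s.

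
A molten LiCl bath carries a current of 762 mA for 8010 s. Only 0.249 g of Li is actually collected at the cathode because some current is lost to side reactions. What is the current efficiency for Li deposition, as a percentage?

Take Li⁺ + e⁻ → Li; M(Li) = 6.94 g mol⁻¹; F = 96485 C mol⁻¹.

Q = I·t = 0.7620 × 8010.0 = 6104 C; n(e⁻) = 6104/96485 = 0.06326 mol.
Theoretical n(Li) = n(e⁻)/1 = 0.06326 mol, i.e. m_theo = 0.06326 × 6.94 = 0.4390 g.
Efficiency = m_actual / m_theo = 0.249 / 0.4390 = 56.7 %.

56.7 %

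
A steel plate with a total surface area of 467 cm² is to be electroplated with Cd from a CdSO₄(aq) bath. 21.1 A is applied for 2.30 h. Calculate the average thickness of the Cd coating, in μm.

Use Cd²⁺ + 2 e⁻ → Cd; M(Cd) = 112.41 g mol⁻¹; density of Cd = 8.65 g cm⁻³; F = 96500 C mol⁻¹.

252 μm

Q = I·t = 21.10 × 8280.0 = 174700 C; n(e⁻) = 1.810 mol.
n(Cd) = n(e⁻)/2 = 0.9052 mol, so m = 0.9052 × 112.41 = 101.8 g.
Volume = m/ρ = 101.8 / 8.65 = 11.76 cm³.
Thickness = V/A = 11.76 / 467 = 0.0252 cm = 252 μm.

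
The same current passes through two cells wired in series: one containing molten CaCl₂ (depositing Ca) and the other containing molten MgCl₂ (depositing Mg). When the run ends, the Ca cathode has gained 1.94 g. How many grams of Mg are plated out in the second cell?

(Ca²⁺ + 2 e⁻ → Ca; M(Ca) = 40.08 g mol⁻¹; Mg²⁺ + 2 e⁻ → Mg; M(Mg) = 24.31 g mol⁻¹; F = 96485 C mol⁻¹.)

n(Ca) = 1.94 / 40.08 = 0.04840 mol.
Since Ca²⁺ + 2 e⁻ → Ca, n(e⁻) passed = 2 × 0.04840 = 0.09681 mol.
Cells in series carry the same charge, so the same 0.09681 mol of electrons passes through cell 2.
Mg²⁺ + 2 e⁻ → Mg, so n(Mg) = 0.09681 / 2 = 0.04840 mol.
m(Mg) = 0.04840 × 24.31 = 1.18 g.

1.18 g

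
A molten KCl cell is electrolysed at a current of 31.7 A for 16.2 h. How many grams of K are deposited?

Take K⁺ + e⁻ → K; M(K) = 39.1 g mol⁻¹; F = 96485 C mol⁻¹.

Q = I·t = 31.70 A × 58320 s = 1849000 C.
n(e⁻) = Q/F = 1849000 / 96485 = 19.16 mol.
K⁺ + e⁻ → K, so n(K) = n(e⁻)/1 = 19.16 mol.
m = n·M = 19.16 × 39.1 = 749 g.

749 g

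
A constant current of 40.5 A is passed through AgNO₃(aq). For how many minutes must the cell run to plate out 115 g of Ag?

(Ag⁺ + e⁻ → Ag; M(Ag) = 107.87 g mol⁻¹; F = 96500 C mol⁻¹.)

n(Ag) = m/M = 115 / 107.87 = 1.066 mol.
Each Ag atom requires 1 electron, so n(e⁻) = 1 × 1.066 = 1.066 mol.
Q = n(e⁻)·F = 1.066 × 96500 = 102900 C.
t = Q/I = 102900 / 40.50 A = 2540 s = 42.3 min.

42.3 min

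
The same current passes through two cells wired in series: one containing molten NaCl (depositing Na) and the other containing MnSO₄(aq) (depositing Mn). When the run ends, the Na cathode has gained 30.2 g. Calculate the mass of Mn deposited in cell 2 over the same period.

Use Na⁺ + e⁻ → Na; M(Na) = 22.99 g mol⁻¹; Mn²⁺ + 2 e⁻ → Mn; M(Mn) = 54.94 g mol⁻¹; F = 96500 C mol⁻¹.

n(Na) = 30.2 / 22.99 = 1.314 mol.
Since Na⁺ + e⁻ → Na, n(e⁻) passed = 1 × 1.314 = 1.314 mol.
Cells in series carry the same charge, so the same 1.314 mol of electrons passes through cell 2.
Mn²⁺ + 2 e⁻ → Mn, so n(Mn) = 1.314 / 2 = 0.6568 mol.
m(Mn) = 0.6568 × 54.94 = 36.1 g.

36.1 g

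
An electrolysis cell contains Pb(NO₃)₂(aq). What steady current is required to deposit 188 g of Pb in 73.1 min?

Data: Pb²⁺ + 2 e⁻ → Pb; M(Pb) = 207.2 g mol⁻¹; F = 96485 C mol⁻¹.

39.9 A

n(Pb) = 188 / 207.2 = 0.9073 mol.
n(e⁻) = 2 × 0.9073 = 1.815 mol.
Q = n(e⁻)·F = 1.815 × 96485 = 175100 C.
I = Q/t = 175100 / 4386.0 s = 39.9 A.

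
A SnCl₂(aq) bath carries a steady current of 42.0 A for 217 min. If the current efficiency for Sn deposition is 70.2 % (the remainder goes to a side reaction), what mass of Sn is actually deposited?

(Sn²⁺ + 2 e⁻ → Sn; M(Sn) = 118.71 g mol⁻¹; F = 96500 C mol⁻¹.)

Q = I·t = 42.00 × 13020 = 546800 C.
n(e⁻) = 546800/96500 = 5.667 mol; theoretically n(Sn) = 5.667/2 = 2.833 mol, m_theo = 336.3 g.
At 70.2 % efficiency, m_actual = 0.702 × 336.3 = 236 g.

236 g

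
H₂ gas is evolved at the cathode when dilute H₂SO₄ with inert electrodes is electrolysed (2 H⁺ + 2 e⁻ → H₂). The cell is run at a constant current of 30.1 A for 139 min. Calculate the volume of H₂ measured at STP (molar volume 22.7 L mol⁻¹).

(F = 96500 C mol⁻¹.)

29.5 L

Q = I·t = 30.10 A × 8340.0 s = 251000 C.
n(e⁻) = Q/F = 251000 / 96500 = 2.601 mol.
2 electrons are transferred per H₂ molecule, so n(H₂) = 2.601 / 2 = 1.301 mol.
V = n × V_m = 1.301 × 22.7 = 29.5 L.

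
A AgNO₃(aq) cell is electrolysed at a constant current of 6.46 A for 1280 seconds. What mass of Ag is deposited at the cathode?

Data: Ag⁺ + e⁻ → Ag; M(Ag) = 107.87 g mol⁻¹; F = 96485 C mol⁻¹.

9.24 g

Q = I·t = 6.460 A × 1280.0 s = 8269 C.
n(e⁻) = Q/F = 8269 / 96485 = 0.08570 mol.
Ag⁺ + e⁻ → Ag, so n(Ag) = n(e⁻)/1 = 0.08570 mol.
m = n·M = 0.08570 × 107.87 = 9.24 g.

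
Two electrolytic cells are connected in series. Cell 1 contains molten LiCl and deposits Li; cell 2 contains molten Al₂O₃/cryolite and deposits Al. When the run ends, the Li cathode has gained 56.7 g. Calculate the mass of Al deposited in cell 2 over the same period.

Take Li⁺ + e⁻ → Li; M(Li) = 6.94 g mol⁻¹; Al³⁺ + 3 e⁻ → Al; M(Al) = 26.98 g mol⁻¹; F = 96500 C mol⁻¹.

73.5 g

n(Li) = 56.7 / 6.94 = 8.170 mol.
Since Li⁺ + e⁻ → Li, n(e⁻) passed = 1 × 8.170 = 8.170 mol.
Cells in series carry the same charge, so the same 8.170 mol of electrons passes through cell 2.
Al³⁺ + 3 e⁻ → Al, so n(Al) = 8.170 / 3 = 2.723 mol.
m(Al) = 2.723 × 26.98 = 73.5 g.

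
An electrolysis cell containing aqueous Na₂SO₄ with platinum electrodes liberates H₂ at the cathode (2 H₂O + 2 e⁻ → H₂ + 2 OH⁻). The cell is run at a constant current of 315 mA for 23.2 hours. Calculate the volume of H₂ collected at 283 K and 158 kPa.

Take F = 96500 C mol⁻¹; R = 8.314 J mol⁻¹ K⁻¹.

2.03 L

Q = I·t = 0.3150 A × 83520 s = 26310 C.
n(e⁻) = Q/F = 26310 / 96500 = 0.2726 mol.
2 electrons are transferred per H₂ molecule, so n(H₂) = 0.2726 / 2 = 0.1363 mol.
V = nRT/P = (0.1363 × 8.314 × 283) / (158 × 10³ Pa) = 0.00203 m³ = 2.03 L.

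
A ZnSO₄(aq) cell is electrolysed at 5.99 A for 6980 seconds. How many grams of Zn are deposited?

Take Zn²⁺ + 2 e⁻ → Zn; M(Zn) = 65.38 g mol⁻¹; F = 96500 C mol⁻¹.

14.2 g

Q = I·t = 5.990 A × 6980.0 s = 41810 C.
n(e⁻) = Q/F = 41810 / 96500 = 0.4333 mol.
Zn²⁺ + 2 e⁻ → Zn, so n(Zn) = n(e⁻)/2 = 0.2166 mol.
m = n·M = 0.2166 × 65.38 = 14.2 g.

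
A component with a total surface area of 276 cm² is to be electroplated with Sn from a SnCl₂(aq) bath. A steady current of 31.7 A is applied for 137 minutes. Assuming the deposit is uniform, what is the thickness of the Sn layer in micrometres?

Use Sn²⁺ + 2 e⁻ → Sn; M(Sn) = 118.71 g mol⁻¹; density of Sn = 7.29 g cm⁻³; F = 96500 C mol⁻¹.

Q = I·t = 31.70 × 8220.0 = 260600 C; n(e⁻) = 2.700 mol.
n(Sn) = n(e⁻)/2 = 1.350 mol, so m = 1.350 × 118.71 = 160.3 g.
Volume = m/ρ = 160.3 / 7.29 = 21.99 cm³.
Thickness = V/A = 21.99 / 276 = 0.0797 cm = 797 μm.

797 μm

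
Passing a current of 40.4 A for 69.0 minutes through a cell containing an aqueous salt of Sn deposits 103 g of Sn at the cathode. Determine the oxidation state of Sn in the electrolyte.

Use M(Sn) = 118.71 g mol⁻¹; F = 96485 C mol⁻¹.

Q = I·t = 40.40 A × 4140.0 s = 167300 C, so n(e⁻) = 167300/96485 = 1.733 mol.
n(Sn) deposited = 103 / 118.71 = 0.8677 mol.
Electrons per atom = n(e⁻)/n(Sn) = 1.733 / 0.8677 = 2.00 ≈ 2, so the ion is Sn²⁺.

+2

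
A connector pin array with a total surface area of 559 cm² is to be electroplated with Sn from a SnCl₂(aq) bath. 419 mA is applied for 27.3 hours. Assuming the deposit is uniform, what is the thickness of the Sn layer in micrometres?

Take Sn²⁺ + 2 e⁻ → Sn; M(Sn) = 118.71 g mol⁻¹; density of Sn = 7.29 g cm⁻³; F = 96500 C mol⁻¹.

62.2 μm

Q = I·t = 0.4190 × 98280 = 41180 C; n(e⁻) = 0.4267 mol.
n(Sn) = n(e⁻)/2 = 0.2134 mol, so m = 0.2134 × 118.71 = 25.33 g.
Volume = m/ρ = 25.33 / 7.29 = 3.474 cm³.
Thickness = V/A = 3.474 / 559 = 0.00622 cm = 62.2 μm.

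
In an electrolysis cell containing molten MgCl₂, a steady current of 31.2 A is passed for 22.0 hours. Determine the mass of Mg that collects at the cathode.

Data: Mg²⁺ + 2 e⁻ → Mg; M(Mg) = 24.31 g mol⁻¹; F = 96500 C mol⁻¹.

311 g

Q = I·t = 31.20 A × 79200 s = 2471000 C.
n(e⁻) = Q/F = 2471000 / 96500 = 25.61 mol.
Mg²⁺ + 2 e⁻ → Mg, so n(Mg) = n(e⁻)/2 = 12.80 mol.
m = n·M = 12.80 × 24.31 = 311 g.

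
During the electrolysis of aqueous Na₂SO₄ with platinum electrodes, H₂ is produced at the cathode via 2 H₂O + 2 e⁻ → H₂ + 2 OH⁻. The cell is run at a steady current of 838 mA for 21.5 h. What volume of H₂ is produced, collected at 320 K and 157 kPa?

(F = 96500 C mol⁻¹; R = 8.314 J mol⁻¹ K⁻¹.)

5.69 L

Q = I·t = 0.8380 A × 77400 s = 64860 C.
n(e⁻) = Q/F = 64860 / 96500 = 0.6721 mol.
2 electrons are transferred per H₂ molecule, so n(H₂) = 0.6721 / 2 = 0.3361 mol.
V = nRT/P = (0.3361 × 8.314 × 320) / (157 × 10³ Pa) = 0.00569 m³ = 5.69 L.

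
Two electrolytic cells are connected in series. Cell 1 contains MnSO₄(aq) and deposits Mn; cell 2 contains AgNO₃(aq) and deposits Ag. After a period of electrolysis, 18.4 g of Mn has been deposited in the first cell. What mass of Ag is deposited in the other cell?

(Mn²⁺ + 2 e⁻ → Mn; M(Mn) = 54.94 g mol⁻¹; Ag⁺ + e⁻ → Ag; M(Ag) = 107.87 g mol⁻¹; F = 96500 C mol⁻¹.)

72.3 g

n(Mn) = 18.4 / 54.94 = 0.3349 mol.
Since Mn²⁺ + 2 e⁻ → Mn, n(e⁻) passed = 2 × 0.3349 = 0.6698 mol.
Cells in series carry the same charge, so the same 0.6698 mol of electrons passes through cell 2.
Ag⁺ + e⁻ → Ag, so n(Ag) = 0.6698 / 1 = 0.6698 mol.
m(Ag) = 0.6698 × 107.87 = 72.3 g.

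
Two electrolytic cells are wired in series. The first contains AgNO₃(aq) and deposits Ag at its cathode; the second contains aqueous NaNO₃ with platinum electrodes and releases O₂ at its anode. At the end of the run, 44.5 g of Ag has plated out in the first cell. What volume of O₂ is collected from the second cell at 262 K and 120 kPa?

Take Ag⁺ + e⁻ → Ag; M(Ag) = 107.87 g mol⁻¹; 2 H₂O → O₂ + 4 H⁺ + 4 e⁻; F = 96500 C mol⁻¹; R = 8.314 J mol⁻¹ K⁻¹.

1.87 L

n(Ag) = 44.5 / 107.87 = 0.4125 mol, so n(e⁻) = 1 × 0.4125 = 0.4125 mol.
The cells are in series, so the same 0.4125 mol of electrons passes through the second cell.
2 H₂O → O₂ + 4 H⁺ + 4 e⁻ — 4 mol e⁻ per mol O₂, so n(O₂) = 0.4125/4 = 0.1031 mol.
V = nRT/P = (0.1031 × 8.314 × 262) / (120 × 10³) = 0.00187 m³ = 1.87 L.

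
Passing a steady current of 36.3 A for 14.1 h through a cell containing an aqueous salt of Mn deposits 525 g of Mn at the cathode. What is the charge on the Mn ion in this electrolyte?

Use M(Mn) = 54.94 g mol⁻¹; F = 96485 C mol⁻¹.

+2

Q = I·t = 36.30 A × 50760 s = 1843000 C, so n(e⁻) = 1843000/96485 = 19.10 mol.
n(Mn) deposited = 525 / 54.94 = 9.556 mol.
Electrons per atom = n(e⁻)/n(Mn) = 19.10 / 9.556 = 2.00 ≈ 2, so the ion is Mn²⁺.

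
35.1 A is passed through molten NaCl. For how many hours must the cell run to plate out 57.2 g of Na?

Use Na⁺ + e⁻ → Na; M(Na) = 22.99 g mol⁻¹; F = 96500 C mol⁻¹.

n(Na) = m/M = 57.2 / 22.99 = 2.488 mol.
Each Na atom requires 1 electron, so n(e⁻) = 1 × 2.488 = 2.488 mol.
Q = n(e⁻)·F = 2.488 × 96500 = 240100 C.
t = Q/I = 240100 / 35.10 A = 6840 s = 1.90 h.

1.90 h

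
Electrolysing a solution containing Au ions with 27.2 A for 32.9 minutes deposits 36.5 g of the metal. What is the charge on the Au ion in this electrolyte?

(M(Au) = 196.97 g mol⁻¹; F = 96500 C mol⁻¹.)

Q = I·t = 27.20 A × 1974.0 s = 53690 C, so n(e⁻) = 53690/96500 = 0.5564 mol.
n(Au) deposited = 36.5 / 196.97 = 0.1853 mol.
Electrons per atom = n(e⁻)/n(Au) = 0.5564 / 0.1853 = 3.00 ≈ 3, so the ion is Au³⁺.

+3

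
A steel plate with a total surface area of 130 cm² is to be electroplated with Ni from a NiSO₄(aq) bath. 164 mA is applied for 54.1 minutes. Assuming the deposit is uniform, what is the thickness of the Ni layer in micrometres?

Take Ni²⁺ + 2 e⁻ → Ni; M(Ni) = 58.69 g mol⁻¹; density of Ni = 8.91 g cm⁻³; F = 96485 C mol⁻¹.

1.40 μm

Q = I·t = 0.1640 × 3246.0 = 532.3 C; n(e⁻) = 0.005517 mol.
n(Ni) = n(e⁻)/2 = 0.002759 mol, so m = 0.002759 × 58.69 = 0.1619 g.
Volume = m/ρ = 0.1619 / 8.91 = 0.01817 cm³.
Thickness = V/A = 0.01817 / 130 = 1.40 × 10⁻⁴ cm = 1.40 μm.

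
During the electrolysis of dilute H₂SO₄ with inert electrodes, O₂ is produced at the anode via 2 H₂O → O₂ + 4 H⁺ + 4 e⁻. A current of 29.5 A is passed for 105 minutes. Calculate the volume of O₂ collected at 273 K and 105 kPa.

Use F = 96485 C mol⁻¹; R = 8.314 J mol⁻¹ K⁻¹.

10.4 L

Q = I·t = 29.50 A × 6300.0 s = 185800 C.
n(e⁻) = Q/F = 185800 / 96485 = 1.926 mol.
4 electrons are transferred per O₂ molecule, so n(O₂) = 1.926 / 4 = 0.4816 mol.
V = nRT/P = (0.4816 × 8.314 × 273) / (105 × 10³ Pa) = 0.0104 m³ = 10.4 L.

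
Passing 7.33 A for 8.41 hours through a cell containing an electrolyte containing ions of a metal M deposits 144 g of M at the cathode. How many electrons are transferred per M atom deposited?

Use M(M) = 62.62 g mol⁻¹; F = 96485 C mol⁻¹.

Q = I·t = 7.330 A × 30276 s = 221900 C, so n(e⁻) = 221900/96485 = 2.300 mol.
n(M) deposited = 144 / 62.62 = 2.300 mol.
Electrons per atom = n(e⁻)/n(M) = 2.300 / 2.300 = 1.00 ≈ 1, so the ion is M⁺.

1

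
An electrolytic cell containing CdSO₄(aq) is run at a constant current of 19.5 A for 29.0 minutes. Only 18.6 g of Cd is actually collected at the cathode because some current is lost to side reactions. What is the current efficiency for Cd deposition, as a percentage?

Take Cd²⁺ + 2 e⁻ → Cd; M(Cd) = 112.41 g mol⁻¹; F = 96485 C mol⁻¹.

Q = I·t = 19.50 × 1740.0 = 33930 C; n(e⁻) = 33930/96485 = 0.3517 mol.
Theoretical n(Cd) = n(e⁻)/2 = 0.1758 mol, i.e. m_theo = 0.1758 × 112.41 = 19.77 g.
Efficiency = m_actual / m_theo = 18.6 / 19.77 = 94.1 %.

94.1 %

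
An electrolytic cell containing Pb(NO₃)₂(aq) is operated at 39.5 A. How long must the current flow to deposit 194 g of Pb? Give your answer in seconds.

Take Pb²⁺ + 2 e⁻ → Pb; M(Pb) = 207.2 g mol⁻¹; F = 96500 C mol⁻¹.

4570 s

n(Pb) = m/M = 194 / 207.2 = 0.9363 mol.
Each Pb atom requires 2 electrons, so n(e⁻) = 2 × 0.9363 = 1.873 mol.
Q = n(e⁻)·F = 1.873 × 96500 = 180700 C.
t = Q/I = 180700 / 39.50 A = 4575 s.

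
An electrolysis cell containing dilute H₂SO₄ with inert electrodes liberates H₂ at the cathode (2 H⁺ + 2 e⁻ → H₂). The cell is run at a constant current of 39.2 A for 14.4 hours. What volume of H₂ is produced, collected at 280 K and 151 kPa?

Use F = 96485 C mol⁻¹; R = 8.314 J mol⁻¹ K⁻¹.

162 L

Q = I·t = 39.20 A × 51840 s = 2032000 C.
n(e⁻) = Q/F = 2032000 / 96485 = 21.06 mol.
2 electrons are transferred per H₂ molecule, so n(H₂) = 21.06 / 2 = 10.53 mol.
V = nRT/P = (10.53 × 8.314 × 280) / (151 × 10³ Pa) = 0.162 m³ = 162 L.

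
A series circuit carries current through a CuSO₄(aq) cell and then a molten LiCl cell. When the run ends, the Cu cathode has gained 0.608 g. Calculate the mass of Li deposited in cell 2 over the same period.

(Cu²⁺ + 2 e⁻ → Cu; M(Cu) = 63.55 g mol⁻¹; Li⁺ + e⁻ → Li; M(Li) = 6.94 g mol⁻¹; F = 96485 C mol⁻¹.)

n(Cu) = 0.608 / 63.55 = 0.009567 mol.
Since Cu²⁺ + 2 e⁻ → Cu, n(e⁻) passed = 2 × 0.009567 = 0.01913 mol.
Cells in series carry the same charge, so the same 0.01913 mol of electrons passes through cell 2.
Li⁺ + e⁻ → Li, so n(Li) = 0.01913 / 1 = 0.01913 mol.
m(Li) = 0.01913 × 6.94 = 0.133 g.

0.133 g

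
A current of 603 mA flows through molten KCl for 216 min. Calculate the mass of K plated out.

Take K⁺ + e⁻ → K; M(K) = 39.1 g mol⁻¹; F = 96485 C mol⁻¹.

3.17 g

Q = I·t = 0.6030 A × 12960 s = 7815 C.
n(e⁻) = Q/F = 7815 / 96485 = 0.08100 mol.
K⁺ + e⁻ → K, so n(K) = n(e⁻)/1 = 0.08100 mol.
m = n·M = 0.08100 × 39.1 = 3.17 g.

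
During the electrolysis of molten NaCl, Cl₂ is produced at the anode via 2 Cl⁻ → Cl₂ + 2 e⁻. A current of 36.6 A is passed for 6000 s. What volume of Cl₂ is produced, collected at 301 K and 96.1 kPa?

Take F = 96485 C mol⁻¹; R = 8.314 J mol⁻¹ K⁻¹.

Q = I·t = 36.60 A × 6000.0 s = 219600 C.
n(e⁻) = Q/F = 219600 / 96485 = 2.276 mol.
2 electrons are transferred per Cl₂ molecule, so n(Cl₂) = 2.276 / 2 = 1.138 mol.
V = nRT/P = (1.138 × 8.314 × 301) / (96.1 × 10³ Pa) = 0.0296 m³ = 29.6 L.

29.6 L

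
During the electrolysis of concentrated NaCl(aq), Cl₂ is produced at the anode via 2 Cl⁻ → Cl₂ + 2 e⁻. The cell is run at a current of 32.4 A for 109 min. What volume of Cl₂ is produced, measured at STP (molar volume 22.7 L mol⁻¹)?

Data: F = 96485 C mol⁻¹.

Q = I·t = 32.40 A × 6540.0 s = 211900 C.
n(e⁻) = Q/F = 211900 / 96485 = 2.196 mol.
2 electrons are transferred per Cl₂ molecule, so n(Cl₂) = 2.196 / 2 = 1.098 mol.
V = n × V_m = 1.098 × 22.7 = 24.9 L.

24.9 L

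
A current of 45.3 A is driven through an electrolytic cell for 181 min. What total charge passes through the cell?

4.92 × 10⁵ C

Q = I·t = 45.30 A × 10860 s = 4.92 × 10⁵ C.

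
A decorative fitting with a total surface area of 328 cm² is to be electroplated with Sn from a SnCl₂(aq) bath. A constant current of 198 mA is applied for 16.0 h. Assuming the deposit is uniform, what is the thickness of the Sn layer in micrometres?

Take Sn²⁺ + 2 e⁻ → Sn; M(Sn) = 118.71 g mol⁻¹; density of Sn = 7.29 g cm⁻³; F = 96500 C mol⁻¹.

29.3 μm

Q = I·t = 0.1980 × 57600 = 11400 C; n(e⁻) = 0.1182 mol.
n(Sn) = n(e⁻)/2 = 0.05909 mol, so m = 0.05909 × 118.71 = 7.015 g.
Volume = m/ρ = 7.015 / 7.29 = 0.9623 cm³.
Thickness = V/A = 0.9623 / 328 = 0.00293 cm = 29.3 μm.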